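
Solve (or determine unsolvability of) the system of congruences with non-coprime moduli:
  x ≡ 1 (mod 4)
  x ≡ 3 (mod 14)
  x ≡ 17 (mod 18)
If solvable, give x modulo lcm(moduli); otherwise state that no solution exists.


Moduli 4, 14, 18 are not pairwise coprime, so CRT works modulo lcm(m_i) when all pairwise compatibility conditions hold.
Pairwise compatibility: gcd(m_i, m_j) must divide a_i - a_j for every pair.
Merge one congruence at a time:
  Start: x ≡ 1 (mod 4).
  Combine with x ≡ 3 (mod 14): gcd(4, 14) = 2; 3 - 1 = 2, which IS divisible by 2, so compatible.
    Write x = 1 + 4·t and substitute into x ≡ 3 (mod 14): 4·t ≡ 3 − 1 = 2 (mod 14).
    Divide the congruence (and modulus) by g = 2: 2·t ≡ 1 (mod 7).
    The inverse of 2 mod 7 is 4 (since 2·4 = 8 = 1·7 + 1), so t ≡ 4·1 = 4 ≡ 4 (mod 7).
    Then x = 1 + 4·4 = 17, valid modulo lcm(4, 14) = 28: x ≡ 17 (mod 28).
  Combine with x ≡ 17 (mod 18): gcd(28, 18) = 2; 17 - 17 = 0, which IS divisible by 2, so compatible.
    Write x = 17 + 28·t and substitute into x ≡ 17 (mod 18): 28·t ≡ 17 − 17 = 0 (mod 18).
    Divide the congruence (and modulus) by g = 2: 14·t ≡ 0 (mod 9).
    Reduce coefficients mod 9: 5·t ≡ 0 (mod 9).
    The inverse of 5 mod 9 is 2 (since 5·2 = 10 = 1·9 + 1), so t ≡ 2·0 = 0 ≡ 0 (mod 9).
    Then x = 17 + 28·0 = 17, valid modulo lcm(28, 18) = 252: x ≡ 17 (mod 252).
Verify: 17 mod 4 = 1, 17 mod 14 = 3, 17 mod 18 = 17.

x ≡ 17 (mod 252).


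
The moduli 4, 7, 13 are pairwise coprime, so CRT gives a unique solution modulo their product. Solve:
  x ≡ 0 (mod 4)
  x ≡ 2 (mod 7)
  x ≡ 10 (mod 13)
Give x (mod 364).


Moduli 4, 7, 13 are pairwise coprime; by CRT there is a unique solution modulo M = 4 · 7 · 13 = 364.
Solve pairwise, accumulating the modulus:
  Start with x ≡ 0 (mod 4).
  Combine with x ≡ 2 (mod 7): since gcd(4, 7) = 1, we get a unique residue mod 28.
    Write x = 0 + 4·t and substitute into x ≡ 2 (mod 7): 4·t ≡ 2 − 0 = 2 (mod 7).
    The inverse of 4 mod 7 is 2 (since 4·2 = 8 = 1·7 + 1), so t ≡ 2·2 = 4 ≡ 4 (mod 7).
    Then x = 0 + 4·4 = 16, valid modulo lcm(4, 7) = 28: x ≡ 16 (mod 28).
  Combine with x ≡ 10 (mod 13): since gcd(28, 13) = 1, we get a unique residue mod 364.
    Write x = 16 + 28·t and substitute into x ≡ 10 (mod 13): 28·t ≡ 10 − 16 = -6 (mod 13).
    Reduce coefficients mod 13: 2·t ≡ 7 (mod 13).
    The inverse of 2 mod 13 is 7 (since 2·7 = 14 = 1·13 + 1), so t ≡ 7·7 = 49 ≡ 10 (mod 13).
    Then x = 16 + 28·10 = 296, valid modulo lcm(28, 13) = 364: x ≡ 296 (mod 364).
Verify: 296 mod 4 = 0 ✓, 296 mod 7 = 2 ✓, 296 mod 13 = 10 ✓.

x ≡ 296 (mod 364).


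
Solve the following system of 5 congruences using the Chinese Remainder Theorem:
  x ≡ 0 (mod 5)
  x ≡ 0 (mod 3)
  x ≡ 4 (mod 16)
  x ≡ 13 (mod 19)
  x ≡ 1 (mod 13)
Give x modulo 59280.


Product of moduli M = 5 · 3 · 16 · 19 · 13 = 59280.
Merge one congruence at a time:
  Start: x ≡ 0 (mod 5).
  Combine with x ≡ 0 (mod 3); new modulus lcm = 15.
    Write x = 0 + 5·t and substitute into x ≡ 0 (mod 3): 5·t ≡ 0 − 0 = 0 (mod 3).
    Reduce coefficients mod 3: 2·t ≡ 0 (mod 3).
    The inverse of 2 mod 3 is 2 (since 2·2 = 4 = 1·3 + 1), so t ≡ 2·0 = 0 ≡ 0 (mod 3).
    Then x = 0 + 5·0 = 0, valid modulo lcm(5, 3) = 15: x ≡ 0 (mod 15).
  Combine with x ≡ 4 (mod 16); new modulus lcm = 240.
    Write x = 0 + 15·t and substitute into x ≡ 4 (mod 16): 15·t ≡ 4 − 0 = 4 (mod 16).
    The inverse of 15 mod 16 is 15 (since 15·15 = 225 = 14·16 + 1), so t ≡ 15·4 = 60 ≡ 12 (mod 16).
    Then x = 0 + 15·12 = 180, valid modulo lcm(15, 16) = 240: x ≡ 180 (mod 240).
  Combine with x ≡ 13 (mod 19); new modulus lcm = 4560.
    Write x = 180 + 240·t and substitute into x ≡ 13 (mod 19): 240·t ≡ 13 − 180 = -167 (mod 19).
    Reduce coefficients mod 19: 12·t ≡ 4 (mod 19).
    The inverse of 12 mod 19 is 8 (since 12·8 = 96 = 5·19 + 1), so t ≡ 8·4 = 32 ≡ 13 (mod 19).
    Then x = 180 + 240·13 = 3300, valid modulo lcm(240, 19) = 4560: x ≡ 3300 (mod 4560).
  Combine with x ≡ 1 (mod 13); new modulus lcm = 59280.
    Write x = 3300 + 4560·t and substitute into x ≡ 1 (mod 13): 4560·t ≡ 1 − 3300 = -3299 (mod 13).
    Reduce coefficients mod 13: 10·t ≡ 3 (mod 13).
    The inverse of 10 mod 13 is 4 (since 10·4 = 40 = 3·13 + 1), so t ≡ 4·3 = 12 ≡ 12 (mod 13).
    Then x = 3300 + 4560·12 = 58020, valid modulo lcm(4560, 13) = 59280: x ≡ 58020 (mod 59280).
Verify against each original: 58020 mod 5 = 0, 58020 mod 3 = 0, 58020 mod 16 = 4, 58020 mod 19 = 13, 58020 mod 13 = 1.

x ≡ 58020 (mod 59280).


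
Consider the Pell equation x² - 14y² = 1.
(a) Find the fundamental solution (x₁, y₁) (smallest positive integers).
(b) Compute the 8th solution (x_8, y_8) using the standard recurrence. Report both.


Step 1: Find the fundamental solution (x₁, y₁) of x² - 14y² = 1.
  Expand √14 as a continued fraction. a₀ = ⌊√14⌋ = 3; iterate m_{k+1} = d_k·a_k − m_k, d_{k+1} = (14 − m_{k+1}²)/d_k, a_{k+1} = ⌊(a₀ + m_{k+1})/d_{k+1}⌋ (starting m₀ = 0, d₀ = 1), with convergents p_k = a_k·p_{k-1} + p_{k-2}, q_k = a_k·q_{k-1} + q_{k-2} (p₋₁ = 1, q₋₁ = 0):
  k = 0: a₀ = 3; p₀/q₀ = 3/1; p₀² − 14·q₀² = 9 − 14 = -5.
  k = 1: m = 3, d = 5, a = ⌊(3 + 3)/5⌋ = 1; p/q = (1·3 + 1)/(1·1 + 0) = 4/1; p² − 14·q² = 16 − 14 = 2.
  k = 2: m = 2, d = 2, a = ⌊(3 + 2)/2⌋ = 2; p/q = (2·4 + 3)/(2·1 + 1) = 11/3; p² − 14·q² = 121 − 126 = -5.
  k = 3: m = 2, d = 5, a = ⌊(3 + 2)/5⌋ = 1; p/q = (1·11 + 4)/(1·3 + 1) = 15/4; p² − 14·q² = 225 − 224 = 1.
  The first convergent with p² − 14·q² = 1 gives the fundamental solution (x₁, y₁) = (15, 4).
Step 2: Apply the recurrence (x_{n+1}, y_{n+1}) = (x₁x_n + 14y₁y_n, x₁y_n + y₁x_n) repeatedly.
  From (x_1, y_1) = (15, 4): x_2 = 15·15 + 14·4·4 = 449; y_2 = 15·4 + 4·15 = 120.
  From (x_2, y_2) = (449, 120): x_3 = 15·449 + 14·4·120 = 13455; y_3 = 15·120 + 4·449 = 3596.
  From (x_3, y_3) = (13455, 3596): x_4 = 15·13455 + 14·4·3596 = 403201; y_4 = 15·3596 + 4·13455 = 107760.
  From (x_4, y_4) = (403201, 107760): x_5 = 15·403201 + 14·4·107760 = 12082575; y_5 = 15·107760 + 4·403201 = 3229204.
  From (x_5, y_5) = (12082575, 3229204): x_6 = 15·12082575 + 14·4·3229204 = 362074049; y_6 = 15·3229204 + 4·12082575 = 96768360.
  From (x_6, y_6) = (362074049, 96768360): x_7 = 15·362074049 + 14·4·96768360 = 10850138895; y_7 = 15·96768360 + 4·362074049 = 2899821596.
  From (x_7, y_7) = (10850138895, 2899821596): x_8 = 15·10850138895 + 14·4·2899821596 = 325142092801; y_8 = 15·2899821596 + 4·10850138895 = 86897879520.
Step 3: Verify x_8² - 14·y_8² = 105717380511014096025601 - 105717380511014096025600 = 1 (should be 1). ✓

(x_1, y_1) = (15, 4); (x_8, y_8) = (325142092801, 86897879520).


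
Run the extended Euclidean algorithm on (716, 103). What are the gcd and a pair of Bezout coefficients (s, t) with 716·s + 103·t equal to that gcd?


Euclidean algorithm on (716, 103) — divide until remainder is 0:
  716 = 6 · 103 + 98
  103 = 1 · 98 + 5
  98 = 19 · 5 + 3
  5 = 1 · 3 + 2
  3 = 1 · 2 + 1
  2 = 2 · 1 + 0
gcd(716, 103) = 1.
Track Bezout coefficients alongside the remainders: start with r₀ = 716 = a·1 + b·0 (s = 1, t = 0) and r₁ = 103 = a·0 + b·1 (s = 0, t = 1); each new remainder r_{k+1} = r_{k-1} − q_k·r_k inherits s_{k+1} = s_{k-1} − q_k·s_k, t_{k+1} = t_{k-1} − q_k·t_k, so r_k = a·s_k + b·t_k at every step:
  q = 6: r = 98, s = 1 − 6·0 = 1, t = 0 − 6·1 = -6  (check: 716·1 + 103·(-6) = 98)
  q = 1: r = 5, s = 0 − 1·1 = -1, t = 1 − 1·(-6) = 7  (check: 716·(-1) + 103·7 = 5)
  q = 19: r = 3, s = 1 − 19·(-1) = 20, t = -6 − 19·7 = -139  (check: 716·20 + 103·(-139) = 3)
  q = 1: r = 2, s = -1 − 1·20 = -21, t = 7 − 1·(-139) = 146  (check: 716·(-21) + 103·146 = 2)
  q = 1: r = 1, s = 20 − 1·(-21) = 41, t = -139 − 1·146 = -285  (check: 716·41 + 103·(-285) = 1)
The row with r = 1 (the gcd) gives the Bezout coefficients s = 41, t = -285.
Result: 716 · (41) + 103 · (-285) = 1.

gcd(716, 103) = 1; s = 41, t = -285 (check: 716·41 + 103·(-285) = 1).


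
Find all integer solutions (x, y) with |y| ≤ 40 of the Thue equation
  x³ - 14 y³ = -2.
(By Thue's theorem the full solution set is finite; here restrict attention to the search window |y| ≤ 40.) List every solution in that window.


The equation is x³ - 14y³ = -2. For fixed y, x³ = 14·y³ − 2, so a solution requires the RHS to be a perfect cube.
Strategy: iterate y from -40 to 40, compute RHS = 14·y³ − 2, and check whether it is a (positive or negative) perfect cube.
Check small values of y:
  y = 0: RHS = -2 is not a perfect cube.
  y = 1: RHS = 12 is not a perfect cube.
  y = -1: RHS = -16 is not a perfect cube.
  y = 2: RHS = 110 is not a perfect cube.
  y = -2: RHS = -114 is not a perfect cube.
  y = 3: RHS = 376 is not a perfect cube.
  y = -3: RHS = -380 is not a perfect cube.
Continuing the search up to |y| = 40 finds no solutions either.
No (x, y) in the scanned range satisfies the equation.

No integer solutions with |y| ≤ 40.


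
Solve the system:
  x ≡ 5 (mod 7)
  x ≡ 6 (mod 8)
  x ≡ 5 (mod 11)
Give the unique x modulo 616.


Moduli 7, 8, 11 are pairwise coprime; by CRT there is a unique solution modulo M = 7 · 8 · 11 = 616.
Solve pairwise, accumulating the modulus:
  Start with x ≡ 5 (mod 7).
  Combine with x ≡ 6 (mod 8): since gcd(7, 8) = 1, we get a unique residue mod 56.
    Write x = 5 + 7·t and substitute into x ≡ 6 (mod 8): 7·t ≡ 6 − 5 = 1 (mod 8).
    The inverse of 7 mod 8 is 7 (since 7·7 = 49 = 6·8 + 1), so t ≡ 7·1 = 7 ≡ 7 (mod 8).
    Then x = 5 + 7·7 = 54, valid modulo lcm(7, 8) = 56: x ≡ 54 (mod 56).
  Combine with x ≡ 5 (mod 11): since gcd(56, 11) = 1, we get a unique residue mod 616.
    Write x = 54 + 56·t and substitute into x ≡ 5 (mod 11): 56·t ≡ 5 − 54 = -49 (mod 11).
    Reduce coefficients mod 11: 1·t ≡ 6 (mod 11).
    So t ≡ 6 (mod 11).
    Then x = 54 + 56·6 = 390, valid modulo lcm(56, 11) = 616: x ≡ 390 (mod 616).
Verify: 390 mod 7 = 5 ✓, 390 mod 8 = 6 ✓, 390 mod 11 = 5 ✓.

x ≡ 390 (mod 616).


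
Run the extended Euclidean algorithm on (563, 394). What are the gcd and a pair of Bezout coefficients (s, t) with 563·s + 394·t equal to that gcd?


Euclidean algorithm on (563, 394) — divide until remainder is 0:
  563 = 1 · 394 + 169
  394 = 2 · 169 + 56
  169 = 3 · 56 + 1
  56 = 56 · 1 + 0
gcd(563, 394) = 1.
Track Bezout coefficients alongside the remainders: start with r₀ = 563 = a·1 + b·0 (s = 1, t = 0) and r₁ = 394 = a·0 + b·1 (s = 0, t = 1); each new remainder r_{k+1} = r_{k-1} − q_k·r_k inherits s_{k+1} = s_{k-1} − q_k·s_k, t_{k+1} = t_{k-1} − q_k·t_k, so r_k = a·s_k + b·t_k at every step:
  q = 1: r = 169, s = 1 − 1·0 = 1, t = 0 − 1·1 = -1  (check: 563·1 + 394·(-1) = 169)
  q = 2: r = 56, s = 0 − 2·1 = -2, t = 1 − 2·(-1) = 3  (check: 563·(-2) + 394·3 = 56)
  q = 3: r = 1, s = 1 − 3·(-2) = 7, t = -1 − 3·3 = -10  (check: 563·7 + 394·(-10) = 1)
The row with r = 1 (the gcd) gives the Bezout coefficients s = 7, t = -10.
Result: 563 · (7) + 394 · (-10) = 1.

gcd(563, 394) = 1; s = 7, t = -10 (check: 563·7 + 394·(-10) = 1).


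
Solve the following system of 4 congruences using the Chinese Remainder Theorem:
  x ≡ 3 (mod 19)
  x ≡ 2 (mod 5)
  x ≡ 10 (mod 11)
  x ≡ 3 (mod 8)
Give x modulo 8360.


Product of moduli M = 19 · 5 · 11 · 8 = 8360.
Merge one congruence at a time:
  Start: x ≡ 3 (mod 19).
  Combine with x ≡ 2 (mod 5); new modulus lcm = 95.
    Write x = 3 + 19·t and substitute into x ≡ 2 (mod 5): 19·t ≡ 2 − 3 = -1 (mod 5).
    Reduce coefficients mod 5: 4·t ≡ 4 (mod 5).
    The inverse of 4 mod 5 is 4 (since 4·4 = 16 = 3·5 + 1), so t ≡ 4·4 = 16 ≡ 1 (mod 5).
    Then x = 3 + 19·1 = 22, valid modulo lcm(19, 5) = 95: x ≡ 22 (mod 95).
  Combine with x ≡ 10 (mod 11); new modulus lcm = 1045.
    Write x = 22 + 95·t and substitute into x ≡ 10 (mod 11): 95·t ≡ 10 − 22 = -12 (mod 11).
    Reduce coefficients mod 11: 7·t ≡ 10 (mod 11).
    The inverse of 7 mod 11 is 8 (since 7·8 = 56 = 5·11 + 1), so t ≡ 8·10 = 80 ≡ 3 (mod 11).
    Then x = 22 + 95·3 = 307, valid modulo lcm(95, 11) = 1045: x ≡ 307 (mod 1045).
  Combine with x ≡ 3 (mod 8); new modulus lcm = 8360.
    Write x = 307 + 1045·t and substitute into x ≡ 3 (mod 8): 1045·t ≡ 3 − 307 = -304 (mod 8).
    Reduce coefficients mod 8: 5·t ≡ 0 (mod 8).
    The inverse of 5 mod 8 is 5 (since 5·5 = 25 = 3·8 + 1), so t ≡ 5·0 = 0 ≡ 0 (mod 8).
    Then x = 307 + 1045·0 = 307, valid modulo lcm(1045, 8) = 8360: x ≡ 307 (mod 8360).
Verify against each original: 307 mod 19 = 3, 307 mod 5 = 2, 307 mod 11 = 10, 307 mod 8 = 3.

x ≡ 307 (mod 8360).


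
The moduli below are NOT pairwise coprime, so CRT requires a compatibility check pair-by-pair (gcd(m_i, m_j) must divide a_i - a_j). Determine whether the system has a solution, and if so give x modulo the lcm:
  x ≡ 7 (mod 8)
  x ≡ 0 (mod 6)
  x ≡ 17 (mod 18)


Moduli 8, 6, 18 are not pairwise coprime, so CRT works modulo lcm(m_i) when all pairwise compatibility conditions hold.
Pairwise compatibility: gcd(m_i, m_j) must divide a_i - a_j for every pair.
Merge one congruence at a time:
  Start: x ≡ 7 (mod 8).
  Combine with x ≡ 0 (mod 6): gcd(8, 6) = 2, and 0 - 7 = -7 is NOT divisible by 2.
    ⇒ system is inconsistent (no integer solution).

No solution (the system is inconsistent).


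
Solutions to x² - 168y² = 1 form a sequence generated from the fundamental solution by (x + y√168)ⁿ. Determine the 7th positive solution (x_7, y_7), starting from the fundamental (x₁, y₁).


Step 1: Find the fundamental solution (x₁, y₁) of x² - 168y² = 1.
  Expand √168 as a continued fraction. a₀ = ⌊√168⌋ = 12; iterate m_{k+1} = d_k·a_k − m_k, d_{k+1} = (168 − m_{k+1}²)/d_k, a_{k+1} = ⌊(a₀ + m_{k+1})/d_{k+1}⌋ (starting m₀ = 0, d₀ = 1), with convergents p_k = a_k·p_{k-1} + p_{k-2}, q_k = a_k·q_{k-1} + q_{k-2} (p₋₁ = 1, q₋₁ = 0):
  k = 0: a₀ = 12; p₀/q₀ = 12/1; p₀² − 168·q₀² = 144 − 168 = -24.
  k = 1: m = 12, d = 24, a = ⌊(12 + 12)/24⌋ = 1; p/q = (1·12 + 1)/(1·1 + 0) = 13/1; p² − 168·q² = 169 − 168 = 1.
  The first convergent with p² − 168·q² = 1 gives the fundamental solution (x₁, y₁) = (13, 1).
Step 2: Apply the recurrence (x_{n+1}, y_{n+1}) = (x₁x_n + 168y₁y_n, x₁y_n + y₁x_n) repeatedly.
  From (x_1, y_1) = (13, 1): x_2 = 13·13 + 168·1·1 = 337; y_2 = 13·1 + 1·13 = 26.
  From (x_2, y_2) = (337, 26): x_3 = 13·337 + 168·1·26 = 8749; y_3 = 13·26 + 1·337 = 675.
  From (x_3, y_3) = (8749, 675): x_4 = 13·8749 + 168·1·675 = 227137; y_4 = 13·675 + 1·8749 = 17524.
  From (x_4, y_4) = (227137, 17524): x_5 = 13·227137 + 168·1·17524 = 5896813; y_5 = 13·17524 + 1·227137 = 454949.
  From (x_5, y_5) = (5896813, 454949): x_6 = 13·5896813 + 168·1·454949 = 153090001; y_6 = 13·454949 + 1·5896813 = 11811150.
  From (x_6, y_6) = (153090001, 11811150): x_7 = 13·153090001 + 168·1·11811150 = 3974443213; y_7 = 13·11811150 + 1·153090001 = 306634951.
Step 3: Verify x_7² - 168·y_7² = 15796198853361763369 - 15796198853361763368 = 1 (should be 1). ✓

(x_1, y_1) = (13, 1); (x_7, y_7) = (3974443213, 306634951).


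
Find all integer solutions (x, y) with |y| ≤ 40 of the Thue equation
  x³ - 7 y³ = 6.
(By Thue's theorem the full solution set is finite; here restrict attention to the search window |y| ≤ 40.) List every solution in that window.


The equation is x³ - 7y³ = 6. For fixed y, x³ = 7·y³ + 6, so a solution requires the RHS to be a perfect cube.
Strategy: iterate y from -40 to 40, compute RHS = 7·y³ + 6, and check whether it is a (positive or negative) perfect cube.
Check small values of y:
  y = 0: RHS = 6 is not a perfect cube.
  y = 1: RHS = 13 is not a perfect cube.
  y = -1: RHS = -1 = (-1)³ ⇒ x = -1 works.
  y = 2: RHS = 62 is not a perfect cube.
  y = -2: RHS = -50 is not a perfect cube.
  y = 3: RHS = 195 is not a perfect cube.
  y = -3: RHS = -183 is not a perfect cube.
Continuing the search up to |y| = 40 finds no further solutions beyond those listed.
Collected solutions: (-1, -1).

Solutions (with |y| ≤ 40): (-1, -1).


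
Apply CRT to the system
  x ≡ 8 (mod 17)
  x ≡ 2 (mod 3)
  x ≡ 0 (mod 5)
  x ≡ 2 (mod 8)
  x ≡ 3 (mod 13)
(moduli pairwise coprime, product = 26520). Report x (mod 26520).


Product of moduli M = 17 · 3 · 5 · 8 · 13 = 26520.
Merge one congruence at a time:
  Start: x ≡ 8 (mod 17).
  Combine with x ≡ 2 (mod 3); new modulus lcm = 51.
    Write x = 8 + 17·t and substitute into x ≡ 2 (mod 3): 17·t ≡ 2 − 8 = -6 (mod 3).
    Reduce coefficients mod 3: 2·t ≡ 0 (mod 3).
    The inverse of 2 mod 3 is 2 (since 2·2 = 4 = 1·3 + 1), so t ≡ 2·0 = 0 ≡ 0 (mod 3).
    Then x = 8 + 17·0 = 8, valid modulo lcm(17, 3) = 51: x ≡ 8 (mod 51).
  Combine with x ≡ 0 (mod 5); new modulus lcm = 255.
    Write x = 8 + 51·t and substitute into x ≡ 0 (mod 5): 51·t ≡ 0 − 8 = -8 (mod 5).
    Reduce coefficients mod 5: 1·t ≡ 2 (mod 5).
    So t ≡ 2 (mod 5).
    Then x = 8 + 51·2 = 110, valid modulo lcm(51, 5) = 255: x ≡ 110 (mod 255).
  Combine with x ≡ 2 (mod 8); new modulus lcm = 2040.
    Write x = 110 + 255·t and substitute into x ≡ 2 (mod 8): 255·t ≡ 2 − 110 = -108 (mod 8).
    Reduce coefficients mod 8: 7·t ≡ 4 (mod 8).
    The inverse of 7 mod 8 is 7 (since 7·7 = 49 = 6·8 + 1), so t ≡ 7·4 = 28 ≡ 4 (mod 8).
    Then x = 110 + 255·4 = 1130, valid modulo lcm(255, 8) = 2040: x ≡ 1130 (mod 2040).
  Combine with x ≡ 3 (mod 13); new modulus lcm = 26520.
    Write x = 1130 + 2040·t and substitute into x ≡ 3 (mod 13): 2040·t ≡ 3 − 1130 = -1127 (mod 13).
    Reduce coefficients mod 13: 12·t ≡ 4 (mod 13).
    The inverse of 12 mod 13 is 12 (since 12·12 = 144 = 11·13 + 1), so t ≡ 12·4 = 48 ≡ 9 (mod 13).
    Then x = 1130 + 2040·9 = 19490, valid modulo lcm(2040, 13) = 26520: x ≡ 19490 (mod 26520).
Verify against each original: 19490 mod 17 = 8, 19490 mod 3 = 2, 19490 mod 5 = 0, 19490 mod 8 = 2, 19490 mod 13 = 3.

x ≡ 19490 (mod 26520).


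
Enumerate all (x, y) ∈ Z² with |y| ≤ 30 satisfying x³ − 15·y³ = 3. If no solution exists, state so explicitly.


The equation is x³ - 15y³ = 3. For fixed y, x³ = 15·y³ + 3, so a solution requires the RHS to be a perfect cube.
Strategy: iterate y from -30 to 30, compute RHS = 15·y³ + 3, and check whether it is a (positive or negative) perfect cube.
Check small values of y:
  y = 0: RHS = 3 is not a perfect cube.
  y = 1: RHS = 18 is not a perfect cube.
  y = -1: RHS = -12 is not a perfect cube.
  y = 2: RHS = 123 is not a perfect cube.
  y = -2: RHS = -117 is not a perfect cube.
  y = 3: RHS = 408 is not a perfect cube.
  y = -3: RHS = -402 is not a perfect cube.
Continuing the search up to |y| = 30 finds no solutions either.
No (x, y) in the scanned range satisfies the equation.

No integer solutions with |y| ≤ 30.


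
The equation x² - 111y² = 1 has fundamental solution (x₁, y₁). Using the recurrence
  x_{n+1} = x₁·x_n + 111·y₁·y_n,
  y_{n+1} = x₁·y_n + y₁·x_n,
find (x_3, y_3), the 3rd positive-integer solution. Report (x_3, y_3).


Step 1: Find the fundamental solution (x₁, y₁) of x² - 111y² = 1.
  Expand √111 as a continued fraction. a₀ = ⌊√111⌋ = 10; iterate m_{k+1} = d_k·a_k − m_k, d_{k+1} = (111 − m_{k+1}²)/d_k, a_{k+1} = ⌊(a₀ + m_{k+1})/d_{k+1}⌋ (starting m₀ = 0, d₀ = 1), with convergents p_k = a_k·p_{k-1} + p_{k-2}, q_k = a_k·q_{k-1} + q_{k-2} (p₋₁ = 1, q₋₁ = 0):
  k = 0: a₀ = 10; p₀/q₀ = 10/1; p₀² − 111·q₀² = 100 − 111 = -11.
  k = 1: m = 10, d = 11, a = ⌊(10 + 10)/11⌋ = 1; p/q = (1·10 + 1)/(1·1 + 0) = 11/1; p² − 111·q² = 121 − 111 = 10.
  k = 2: m = 1, d = 10, a = ⌊(10 + 1)/10⌋ = 1; p/q = (1·11 + 10)/(1·1 + 1) = 21/2; p² − 111·q² = 441 − 444 = -3.
  k = 3: m = 9, d = 3, a = ⌊(10 + 9)/3⌋ = 6; p/q = (6·21 + 11)/(6·2 + 1) = 137/13; p² − 111·q² = 18769 − 18759 = 10.
  k = 4: m = 9, d = 10, a = ⌊(10 + 9)/10⌋ = 1; p/q = (1·137 + 21)/(1·13 + 2) = 158/15; p² − 111·q² = 24964 − 24975 = -11.
  k = 5: m = 1, d = 11, a = ⌊(10 + 1)/11⌋ = 1; p/q = (1·158 + 137)/(1·15 + 13) = 295/28; p² − 111·q² = 87025 − 87024 = 1.
  The first convergent with p² − 111·q² = 1 gives the fundamental solution (x₁, y₁) = (295, 28).
Step 2: Apply the recurrence (x_{n+1}, y_{n+1}) = (x₁x_n + 111y₁y_n, x₁y_n + y₁x_n) repeatedly.
  From (x_1, y_1) = (295, 28): x_2 = 295·295 + 111·28·28 = 174049; y_2 = 295·28 + 28·295 = 16520.
  From (x_2, y_2) = (174049, 16520): x_3 = 295·174049 + 111·28·16520 = 102688615; y_3 = 295·16520 + 28·174049 = 9746772.
Step 3: Verify x_3² - 111·y_3² = 10544951650618225 - 10544951650618224 = 1 (should be 1). ✓

(x_1, y_1) = (295, 28); (x_3, y_3) = (102688615, 9746772).


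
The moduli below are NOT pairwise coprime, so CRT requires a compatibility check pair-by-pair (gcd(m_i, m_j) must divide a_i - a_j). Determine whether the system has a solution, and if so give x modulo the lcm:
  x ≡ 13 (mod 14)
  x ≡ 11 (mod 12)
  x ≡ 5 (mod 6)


Moduli 14, 12, 6 are not pairwise coprime, so CRT works modulo lcm(m_i) when all pairwise compatibility conditions hold.
Pairwise compatibility: gcd(m_i, m_j) must divide a_i - a_j for every pair.
Merge one congruence at a time:
  Start: x ≡ 13 (mod 14).
  Combine with x ≡ 11 (mod 12): gcd(14, 12) = 2; 11 - 13 = -2, which IS divisible by 2, so compatible.
    Write x = 13 + 14·t and substitute into x ≡ 11 (mod 12): 14·t ≡ 11 − 13 = -2 (mod 12).
    Divide the congruence (and modulus) by g = 2: 7·t ≡ -1 (mod 6).
    Reduce coefficients mod 6: 1·t ≡ 5 (mod 6).
    So t ≡ 5 (mod 6).
    Then x = 13 + 14·5 = 83, valid modulo lcm(14, 12) = 84: x ≡ 83 (mod 84).
  Combine with x ≡ 5 (mod 6): gcd(84, 6) = 6; 5 - 83 = -78, which IS divisible by 6, so compatible.
    Write x = 83 + 84·t and substitute into x ≡ 5 (mod 6): 84·t ≡ 5 − 83 = -78 (mod 6).
    Divide the congruence (and modulus) by g = 6: 14·t ≡ -13 (mod 1).
    Modulo 1 every t works; take t = 0.
    Then x = 83 + 84·0 = 83, valid modulo lcm(84, 6) = 84: x ≡ 83 (mod 84).
Verify: 83 mod 14 = 13, 83 mod 12 = 11, 83 mod 6 = 5.

x ≡ 83 (mod 84).


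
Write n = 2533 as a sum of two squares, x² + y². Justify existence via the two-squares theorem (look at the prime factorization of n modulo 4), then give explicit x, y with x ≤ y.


Step 1: Factor n = 2533 = 17 · 149.
Step 2: Check the mod-4 condition on each prime factor: 17 ≡ 1 (mod 4), exponent 1; 149 ≡ 1 (mod 4), exponent 1.
All primes ≡ 3 (mod 4) appear to even exponent (or don't appear), so by the two-squares theorem n IS expressible as a sum of two squares.
Step 3: Build a representation. Here n = 17 · 149 is a product of primes ≡ 1 (mod 4). Each prime p ≡ 1 (mod 4) is itself a sum of two squares; find a² by testing p − a² for a perfect square:
  17: 17 − 1² = 16 = 4² ⇒ 17 = 1² + 4².
  149: 149 − 1² = 148, 149 − 2² = 145, 149 − 3² = 140, 149 − 4² = 133, 149 − 5² = 124, 149 − 6² = 113, 149 − 7² = 100 = 10² ⇒ 149 = 7² + 10².
  Combine using the Brahmagupta–Fibonacci identity (a² + b²)(c² + d²) = (ac − bd)² + (ad + bc)² = (ac + bd)² + (ad − bc)²:
  17 · 149 = 2533: from (1² + 4²)(7² + 10²), take (1·7 − 4·10, 1·10 + 4·7) = (7 − 40, 10 + 28) = (-33, 38); dropping signs (only squares matter) gives (33, 38); check 33² + 38² = 1089 + 1444 = 2533 ✓.
Step 4: Order so x ≤ y and verify: 33² + 38² = 1089 + 1444 = 2533 = n. ✓

n = 2533 = 33² + 38² (one valid representation with x ≤ y).


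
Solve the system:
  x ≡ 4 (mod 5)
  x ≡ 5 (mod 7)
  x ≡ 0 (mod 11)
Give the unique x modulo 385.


Moduli 5, 7, 11 are pairwise coprime; by CRT there is a unique solution modulo M = 5 · 7 · 11 = 385.
Solve pairwise, accumulating the modulus:
  Start with x ≡ 4 (mod 5).
  Combine with x ≡ 5 (mod 7): since gcd(5, 7) = 1, we get a unique residue mod 35.
    Write x = 4 + 5·t and substitute into x ≡ 5 (mod 7): 5·t ≡ 5 − 4 = 1 (mod 7).
    The inverse of 5 mod 7 is 3 (since 5·3 = 15 = 2·7 + 1), so t ≡ 3·1 = 3 ≡ 3 (mod 7).
    Then x = 4 + 5·3 = 19, valid modulo lcm(5, 7) = 35: x ≡ 19 (mod 35).
  Combine with x ≡ 0 (mod 11): since gcd(35, 11) = 1, we get a unique residue mod 385.
    Write x = 19 + 35·t and substitute into x ≡ 0 (mod 11): 35·t ≡ 0 − 19 = -19 (mod 11).
    Reduce coefficients mod 11: 2·t ≡ 3 (mod 11).
    The inverse of 2 mod 11 is 6 (since 2·6 = 12 = 1·11 + 1), so t ≡ 6·3 = 18 ≡ 7 (mod 11).
    Then x = 19 + 35·7 = 264, valid modulo lcm(35, 11) = 385: x ≡ 264 (mod 385).
Verify: 264 mod 5 = 4 ✓, 264 mod 7 = 5 ✓, 264 mod 11 = 0 ✓.

x ≡ 264 (mod 385).


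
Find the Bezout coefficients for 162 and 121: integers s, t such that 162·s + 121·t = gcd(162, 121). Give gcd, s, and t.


Euclidean algorithm on (162, 121) — divide until remainder is 0:
  162 = 1 · 121 + 41
  121 = 2 · 41 + 39
  41 = 1 · 39 + 2
  39 = 19 · 2 + 1
  2 = 2 · 1 + 0
gcd(162, 121) = 1.
Track Bezout coefficients alongside the remainders: start with r₀ = 162 = a·1 + b·0 (s = 1, t = 0) and r₁ = 121 = a·0 + b·1 (s = 0, t = 1); each new remainder r_{k+1} = r_{k-1} − q_k·r_k inherits s_{k+1} = s_{k-1} − q_k·s_k, t_{k+1} = t_{k-1} − q_k·t_k, so r_k = a·s_k + b·t_k at every step:
  q = 1: r = 41, s = 1 − 1·0 = 1, t = 0 − 1·1 = -1  (check: 162·1 + 121·(-1) = 41)
  q = 2: r = 39, s = 0 − 2·1 = -2, t = 1 − 2·(-1) = 3  (check: 162·(-2) + 121·3 = 39)
  q = 1: r = 2, s = 1 − 1·(-2) = 3, t = -1 − 1·3 = -4  (check: 162·3 + 121·(-4) = 2)
  q = 19: r = 1, s = -2 − 19·3 = -59, t = 3 − 19·(-4) = 79  (check: 162·(-59) + 121·79 = 1)
The row with r = 1 (the gcd) gives the Bezout coefficients s = -59, t = 79.
Result: 162 · (-59) + 121 · (79) = 1.

gcd(162, 121) = 1; s = -59, t = 79 (check: 162·(-59) + 121·79 = 1).


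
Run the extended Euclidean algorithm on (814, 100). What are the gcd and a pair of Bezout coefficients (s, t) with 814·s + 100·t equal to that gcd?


Euclidean algorithm on (814, 100) — divide until remainder is 0:
  814 = 8 · 100 + 14
  100 = 7 · 14 + 2
  14 = 7 · 2 + 0
gcd(814, 100) = 2.
Track Bezout coefficients alongside the remainders: start with r₀ = 814 = a·1 + b·0 (s = 1, t = 0) and r₁ = 100 = a·0 + b·1 (s = 0, t = 1); each new remainder r_{k+1} = r_{k-1} − q_k·r_k inherits s_{k+1} = s_{k-1} − q_k·s_k, t_{k+1} = t_{k-1} − q_k·t_k, so r_k = a·s_k + b·t_k at every step:
  q = 8: r = 14, s = 1 − 8·0 = 1, t = 0 − 8·1 = -8  (check: 814·1 + 100·(-8) = 14)
  q = 7: r = 2, s = 0 − 7·1 = -7, t = 1 − 7·(-8) = 57  (check: 814·(-7) + 100·57 = 2)
The row with r = 2 (the gcd) gives the Bezout coefficients s = -7, t = 57.
Result: 814 · (-7) + 100 · (57) = 2.

gcd(814, 100) = 2; s = -7, t = 57 (check: 814·(-7) + 100·57 = 2).


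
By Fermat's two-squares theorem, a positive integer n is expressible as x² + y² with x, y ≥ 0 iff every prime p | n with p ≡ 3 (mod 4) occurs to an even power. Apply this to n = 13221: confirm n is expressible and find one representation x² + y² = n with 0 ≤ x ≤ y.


Step 1: Factor n = 13221 = 3^2 · 13 · 113.
Step 2: Check the mod-4 condition on each prime factor: 3 ≡ 3 (mod 4), exponent 2 (must be even); 13 ≡ 1 (mod 4), exponent 1; 113 ≡ 1 (mod 4), exponent 1.
All primes ≡ 3 (mod 4) appear to even exponent (or don't appear), so by the two-squares theorem n IS expressible as a sum of two squares.
Step 3: Build a representation. Group n = k² · m with k = 3 and m = 13 · 113 = 1469 (a product of primes ≡ 1 (mod 4)); a representation of m scales to one of n via (k·x)² + (k·y)² = k²(x² + y²). Each prime p ≡ 1 (mod 4) is itself a sum of two squares; find a² by testing p − a² for a perfect square:
  13: 13 − 1² = 12, 13 − 2² = 9 = 3² ⇒ 13 = 2² + 3².
  113: 113 − 1² = 112, 113 − 2² = 109, 113 − 3² = 104, 113 − 4² = 97, 113 − 5² = 88, 113 − 6² = 77, 113 − 7² = 64 = 8² ⇒ 113 = 7² + 8².
  Combine using the Brahmagupta–Fibonacci identity (a² + b²)(c² + d²) = (ac − bd)² + (ad + bc)² = (ac + bd)² + (ad − bc)²:
  13 · 113 = 1469: from (2² + 3²)(7² + 8²), take (2·7 − 3·8, 2·8 + 3·7) = (14 − 24, 16 + 21) = (-10, 37); dropping signs (only squares matter) gives (10, 37); check 10² + 37² = 100 + 1369 = 1469 ✓.
  Scale by k = 3: (3·10, 3·37) = (30, 111).
Step 4: Order so x ≤ y and verify: 30² + 111² = 900 + 12321 = 13221 = n. ✓

n = 13221 = 30² + 111² (one valid representation with x ≤ y).


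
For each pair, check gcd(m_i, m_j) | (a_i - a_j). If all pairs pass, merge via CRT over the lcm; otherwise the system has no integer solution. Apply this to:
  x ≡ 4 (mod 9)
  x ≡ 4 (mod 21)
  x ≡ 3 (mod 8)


Moduli 9, 21, 8 are not pairwise coprime, so CRT works modulo lcm(m_i) when all pairwise compatibility conditions hold.
Pairwise compatibility: gcd(m_i, m_j) must divide a_i - a_j for every pair.
Merge one congruence at a time:
  Start: x ≡ 4 (mod 9).
  Combine with x ≡ 4 (mod 21): gcd(9, 21) = 3; 4 - 4 = 0, which IS divisible by 3, so compatible.
    Write x = 4 + 9·t and substitute into x ≡ 4 (mod 21): 9·t ≡ 4 − 4 = 0 (mod 21).
    Divide the congruence (and modulus) by g = 3: 3·t ≡ 0 (mod 7).
    The inverse of 3 mod 7 is 5 (since 3·5 = 15 = 2·7 + 1), so t ≡ 5·0 = 0 ≡ 0 (mod 7).
    Then x = 4 + 9·0 = 4, valid modulo lcm(9, 21) = 63: x ≡ 4 (mod 63).
  Combine with x ≡ 3 (mod 8): gcd(63, 8) = 1; 3 - 4 = -1, which IS divisible by 1, so compatible.
    Write x = 4 + 63·t and substitute into x ≡ 3 (mod 8): 63·t ≡ 3 − 4 = -1 (mod 8).
    Reduce coefficients mod 8: 7·t ≡ 7 (mod 8).
    The inverse of 7 mod 8 is 7 (since 7·7 = 49 = 6·8 + 1), so t ≡ 7·7 = 49 ≡ 1 (mod 8).
    Then x = 4 + 63·1 = 67, valid modulo lcm(63, 8) = 504: x ≡ 67 (mod 504).
Verify: 67 mod 9 = 4, 67 mod 21 = 4, 67 mod 8 = 3.

x ≡ 67 (mod 504).


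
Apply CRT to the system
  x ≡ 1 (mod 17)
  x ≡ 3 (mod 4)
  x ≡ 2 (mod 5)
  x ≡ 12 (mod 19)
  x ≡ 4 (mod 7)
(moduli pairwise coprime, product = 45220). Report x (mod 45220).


Product of moduli M = 17 · 4 · 5 · 19 · 7 = 45220.
Merge one congruence at a time:
  Start: x ≡ 1 (mod 17).
  Combine with x ≡ 3 (mod 4); new modulus lcm = 68.
    Write x = 1 + 17·t and substitute into x ≡ 3 (mod 4): 17·t ≡ 3 − 1 = 2 (mod 4).
    Reduce coefficients mod 4: 1·t ≡ 2 (mod 4).
    So t ≡ 2 (mod 4).
    Then x = 1 + 17·2 = 35, valid modulo lcm(17, 4) = 68: x ≡ 35 (mod 68).
  Combine with x ≡ 2 (mod 5); new modulus lcm = 340.
    Write x = 35 + 68·t and substitute into x ≡ 2 (mod 5): 68·t ≡ 2 − 35 = -33 (mod 5).
    Reduce coefficients mod 5: 3·t ≡ 2 (mod 5).
    The inverse of 3 mod 5 is 2 (since 3·2 = 6 = 1·5 + 1), so t ≡ 2·2 = 4 ≡ 4 (mod 5).
    Then x = 35 + 68·4 = 307, valid modulo lcm(68, 5) = 340: x ≡ 307 (mod 340).
  Combine with x ≡ 12 (mod 19); new modulus lcm = 6460.
    Write x = 307 + 340·t and substitute into x ≡ 12 (mod 19): 340·t ≡ 12 − 307 = -295 (mod 19).
    Reduce coefficients mod 19: 17·t ≡ 9 (mod 19).
    The inverse of 17 mod 19 is 9 (since 17·9 = 153 = 8·19 + 1), so t ≡ 9·9 = 81 ≡ 5 (mod 19).
    Then x = 307 + 340·5 = 2007, valid modulo lcm(340, 19) = 6460: x ≡ 2007 (mod 6460).
  Combine with x ≡ 4 (mod 7); new modulus lcm = 45220.
    Write x = 2007 + 6460·t and substitute into x ≡ 4 (mod 7): 6460·t ≡ 4 − 2007 = -2003 (mod 7).
    Reduce coefficients mod 7: 6·t ≡ 6 (mod 7).
    The inverse of 6 mod 7 is 6 (since 6·6 = 36 = 5·7 + 1), so t ≡ 6·6 = 36 ≡ 1 (mod 7).
    Then x = 2007 + 6460·1 = 8467, valid modulo lcm(6460, 7) = 45220: x ≡ 8467 (mod 45220).
Verify against each original: 8467 mod 17 = 1, 8467 mod 4 = 3, 8467 mod 5 = 2, 8467 mod 19 = 12, 8467 mod 7 = 4.

x ≡ 8467 (mod 45220).


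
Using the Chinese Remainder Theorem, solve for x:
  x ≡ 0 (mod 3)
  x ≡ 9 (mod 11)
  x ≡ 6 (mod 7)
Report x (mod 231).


Moduli 3, 11, 7 are pairwise coprime; by CRT there is a unique solution modulo M = 3 · 11 · 7 = 231.
Solve pairwise, accumulating the modulus:
  Start with x ≡ 0 (mod 3).
  Combine with x ≡ 9 (mod 11): since gcd(3, 11) = 1, we get a unique residue mod 33.
    Write x = 0 + 3·t and substitute into x ≡ 9 (mod 11): 3·t ≡ 9 − 0 = 9 (mod 11).
    The inverse of 3 mod 11 is 4 (since 3·4 = 12 = 1·11 + 1), so t ≡ 4·9 = 36 ≡ 3 (mod 11).
    Then x = 0 + 3·3 = 9, valid modulo lcm(3, 11) = 33: x ≡ 9 (mod 33).
  Combine with x ≡ 6 (mod 7): since gcd(33, 7) = 1, we get a unique residue mod 231.
    Write x = 9 + 33·t and substitute into x ≡ 6 (mod 7): 33·t ≡ 6 − 9 = -3 (mod 7).
    Reduce coefficients mod 7: 5·t ≡ 4 (mod 7).
    The inverse of 5 mod 7 is 3 (since 5·3 = 15 = 2·7 + 1), so t ≡ 3·4 = 12 ≡ 5 (mod 7).
    Then x = 9 + 33·5 = 174, valid modulo lcm(33, 7) = 231: x ≡ 174 (mod 231).
Verify: 174 mod 3 = 0 ✓, 174 mod 11 = 9 ✓, 174 mod 7 = 6 ✓.

x ≡ 174 (mod 231).


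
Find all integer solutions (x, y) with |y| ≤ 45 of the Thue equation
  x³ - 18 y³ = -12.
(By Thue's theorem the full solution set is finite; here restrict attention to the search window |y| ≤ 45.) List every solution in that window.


The equation is x³ - 18y³ = -12. For fixed y, x³ = 18·y³ − 12, so a solution requires the RHS to be a perfect cube.
Strategy: iterate y from -45 to 45, compute RHS = 18·y³ − 12, and check whether it is a (positive or negative) perfect cube.
Check small values of y:
  y = 0: RHS = -12 is not a perfect cube.
  y = 1: RHS = 6 is not a perfect cube.
  y = -1: RHS = -30 is not a perfect cube.
  y = 2: RHS = 132 is not a perfect cube.
  y = -2: RHS = -156 is not a perfect cube.
  y = 3: RHS = 474 is not a perfect cube.
  y = -3: RHS = -498 is not a perfect cube.
Continuing the search up to |y| = 45 finds no solutions either.
No (x, y) in the scanned range satisfies the equation.

No integer solutions with |y| ≤ 45.


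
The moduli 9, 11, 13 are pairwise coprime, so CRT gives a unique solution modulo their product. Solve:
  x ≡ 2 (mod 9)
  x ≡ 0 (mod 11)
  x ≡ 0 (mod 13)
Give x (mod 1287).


Moduli 9, 11, 13 are pairwise coprime; by CRT there is a unique solution modulo M = 9 · 11 · 13 = 1287.
Solve pairwise, accumulating the modulus:
  Start with x ≡ 2 (mod 9).
  Combine with x ≡ 0 (mod 11): since gcd(9, 11) = 1, we get a unique residue mod 99.
    Write x = 2 + 9·t and substitute into x ≡ 0 (mod 11): 9·t ≡ 0 − 2 = -2 (mod 11).
    Reduce coefficients mod 11: 9·t ≡ 9 (mod 11).
    The inverse of 9 mod 11 is 5 (since 9·5 = 45 = 4·11 + 1), so t ≡ 5·9 = 45 ≡ 1 (mod 11).
    Then x = 2 + 9·1 = 11, valid modulo lcm(9, 11) = 99: x ≡ 11 (mod 99).
  Combine with x ≡ 0 (mod 13): since gcd(99, 13) = 1, we get a unique residue mod 1287.
    Write x = 11 + 99·t and substitute into x ≡ 0 (mod 13): 99·t ≡ 0 − 11 = -11 (mod 13).
    Reduce coefficients mod 13: 8·t ≡ 2 (mod 13).
    The inverse of 8 mod 13 is 5 (since 8·5 = 40 = 3·13 + 1), so t ≡ 5·2 = 10 ≡ 10 (mod 13).
    Then x = 11 + 99·10 = 1001, valid modulo lcm(99, 13) = 1287: x ≡ 1001 (mod 1287).
Verify: 1001 mod 9 = 2 ✓, 1001 mod 11 = 0 ✓, 1001 mod 13 = 0 ✓.

x ≡ 1001 (mod 1287).


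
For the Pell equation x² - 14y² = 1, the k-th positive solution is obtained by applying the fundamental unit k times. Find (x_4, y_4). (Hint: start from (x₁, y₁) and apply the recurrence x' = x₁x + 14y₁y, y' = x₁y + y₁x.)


Step 1: Find the fundamental solution (x₁, y₁) of x² - 14y² = 1.
  Expand √14 as a continued fraction. a₀ = ⌊√14⌋ = 3; iterate m_{k+1} = d_k·a_k − m_k, d_{k+1} = (14 − m_{k+1}²)/d_k, a_{k+1} = ⌊(a₀ + m_{k+1})/d_{k+1}⌋ (starting m₀ = 0, d₀ = 1), with convergents p_k = a_k·p_{k-1} + p_{k-2}, q_k = a_k·q_{k-1} + q_{k-2} (p₋₁ = 1, q₋₁ = 0):
  k = 0: a₀ = 3; p₀/q₀ = 3/1; p₀² − 14·q₀² = 9 − 14 = -5.
  k = 1: m = 3, d = 5, a = ⌊(3 + 3)/5⌋ = 1; p/q = (1·3 + 1)/(1·1 + 0) = 4/1; p² − 14·q² = 16 − 14 = 2.
  k = 2: m = 2, d = 2, a = ⌊(3 + 2)/2⌋ = 2; p/q = (2·4 + 3)/(2·1 + 1) = 11/3; p² − 14·q² = 121 − 126 = -5.
  k = 3: m = 2, d = 5, a = ⌊(3 + 2)/5⌋ = 1; p/q = (1·11 + 4)/(1·3 + 1) = 15/4; p² − 14·q² = 225 − 224 = 1.
  The first convergent with p² − 14·q² = 1 gives the fundamental solution (x₁, y₁) = (15, 4).
Step 2: Apply the recurrence (x_{n+1}, y_{n+1}) = (x₁x_n + 14y₁y_n, x₁y_n + y₁x_n) repeatedly.
  From (x_1, y_1) = (15, 4): x_2 = 15·15 + 14·4·4 = 449; y_2 = 15·4 + 4·15 = 120.
  From (x_2, y_2) = (449, 120): x_3 = 15·449 + 14·4·120 = 13455; y_3 = 15·120 + 4·449 = 3596.
  From (x_3, y_3) = (13455, 3596): x_4 = 15·13455 + 14·4·3596 = 403201; y_4 = 15·3596 + 4·13455 = 107760.
Step 3: Verify x_4² - 14·y_4² = 162571046401 - 162571046400 = 1 (should be 1). ✓

(x_1, y_1) = (15, 4); (x_4, y_4) = (403201, 107760).


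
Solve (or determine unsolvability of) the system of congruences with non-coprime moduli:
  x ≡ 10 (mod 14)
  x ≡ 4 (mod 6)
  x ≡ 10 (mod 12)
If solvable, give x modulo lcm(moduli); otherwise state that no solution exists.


Moduli 14, 6, 12 are not pairwise coprime, so CRT works modulo lcm(m_i) when all pairwise compatibility conditions hold.
Pairwise compatibility: gcd(m_i, m_j) must divide a_i - a_j for every pair.
Merge one congruence at a time:
  Start: x ≡ 10 (mod 14).
  Combine with x ≡ 4 (mod 6): gcd(14, 6) = 2; 4 - 10 = -6, which IS divisible by 2, so compatible.
    Write x = 10 + 14·t and substitute into x ≡ 4 (mod 6): 14·t ≡ 4 − 10 = -6 (mod 6).
    Divide the congruence (and modulus) by g = 2: 7·t ≡ -3 (mod 3).
    Reduce coefficients mod 3: 1·t ≡ 0 (mod 3).
    So t ≡ 0 (mod 3).
    Then x = 10 + 14·0 = 10, valid modulo lcm(14, 6) = 42: x ≡ 10 (mod 42).
  Combine with x ≡ 10 (mod 12): gcd(42, 12) = 6; 10 - 10 = 0, which IS divisible by 6, so compatible.
    Write x = 10 + 42·t and substitute into x ≡ 10 (mod 12): 42·t ≡ 10 − 10 = 0 (mod 12).
    Divide the congruence (and modulus) by g = 6: 7·t ≡ 0 (mod 2).
    Reduce coefficients mod 2: 1·t ≡ 0 (mod 2).
    So t ≡ 0 (mod 2).
    Then x = 10 + 42·0 = 10, valid modulo lcm(42, 12) = 84: x ≡ 10 (mod 84).
Verify: 10 mod 14 = 10, 10 mod 6 = 4, 10 mod 12 = 10.

x ≡ 10 (mod 84).


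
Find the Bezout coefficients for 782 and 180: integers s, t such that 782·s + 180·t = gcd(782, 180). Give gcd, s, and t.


Euclidean algorithm on (782, 180) — divide until remainder is 0:
  782 = 4 · 180 + 62
  180 = 2 · 62 + 56
  62 = 1 · 56 + 6
  56 = 9 · 6 + 2
  6 = 3 · 2 + 0
gcd(782, 180) = 2.
Track Bezout coefficients alongside the remainders: start with r₀ = 782 = a·1 + b·0 (s = 1, t = 0) and r₁ = 180 = a·0 + b·1 (s = 0, t = 1); each new remainder r_{k+1} = r_{k-1} − q_k·r_k inherits s_{k+1} = s_{k-1} − q_k·s_k, t_{k+1} = t_{k-1} − q_k·t_k, so r_k = a·s_k + b·t_k at every step:
  q = 4: r = 62, s = 1 − 4·0 = 1, t = 0 − 4·1 = -4  (check: 782·1 + 180·(-4) = 62)
  q = 2: r = 56, s = 0 − 2·1 = -2, t = 1 − 2·(-4) = 9  (check: 782·(-2) + 180·9 = 56)
  q = 1: r = 6, s = 1 − 1·(-2) = 3, t = -4 − 1·9 = -13  (check: 782·3 + 180·(-13) = 6)
  q = 9: r = 2, s = -2 − 9·3 = -29, t = 9 − 9·(-13) = 126  (check: 782·(-29) + 180·126 = 2)
The row with r = 2 (the gcd) gives the Bezout coefficients s = -29, t = 126.
Result: 782 · (-29) + 180 · (126) = 2.

gcd(782, 180) = 2; s = -29, t = 126 (check: 782·(-29) + 180·126 = 2).


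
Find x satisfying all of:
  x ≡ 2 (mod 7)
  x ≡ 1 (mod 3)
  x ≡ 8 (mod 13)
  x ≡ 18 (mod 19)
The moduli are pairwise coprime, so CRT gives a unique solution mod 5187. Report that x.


Product of moduli M = 7 · 3 · 13 · 19 = 5187.
Merge one congruence at a time:
  Start: x ≡ 2 (mod 7).
  Combine with x ≡ 1 (mod 3); new modulus lcm = 21.
    Write x = 2 + 7·t and substitute into x ≡ 1 (mod 3): 7·t ≡ 1 − 2 = -1 (mod 3).
    Reduce coefficients mod 3: 1·t ≡ 2 (mod 3).
    So t ≡ 2 (mod 3).
    Then x = 2 + 7·2 = 16, valid modulo lcm(7, 3) = 21: x ≡ 16 (mod 21).
  Combine with x ≡ 8 (mod 13); new modulus lcm = 273.
    Write x = 16 + 21·t and substitute into x ≡ 8 (mod 13): 21·t ≡ 8 − 16 = -8 (mod 13).
    Reduce coefficients mod 13: 8·t ≡ 5 (mod 13).
    The inverse of 8 mod 13 is 5 (since 8·5 = 40 = 3·13 + 1), so t ≡ 5·5 = 25 ≡ 12 (mod 13).
    Then x = 16 + 21·12 = 268, valid modulo lcm(21, 13) = 273: x ≡ 268 (mod 273).
  Combine with x ≡ 18 (mod 19); new modulus lcm = 5187.
    Write x = 268 + 273·t and substitute into x ≡ 18 (mod 19): 273·t ≡ 18 − 268 = -250 (mod 19).
    Reduce coefficients mod 19: 7·t ≡ 16 (mod 19).
    The inverse of 7 mod 19 is 11 (since 7·11 = 77 = 4·19 + 1), so t ≡ 11·16 = 176 ≡ 5 (mod 19).
    Then x = 268 + 273·5 = 1633, valid modulo lcm(273, 19) = 5187: x ≡ 1633 (mod 5187).
Verify against each original: 1633 mod 7 = 2, 1633 mod 3 = 1, 1633 mod 13 = 8, 1633 mod 19 = 18.

x ≡ 1633 (mod 5187).
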